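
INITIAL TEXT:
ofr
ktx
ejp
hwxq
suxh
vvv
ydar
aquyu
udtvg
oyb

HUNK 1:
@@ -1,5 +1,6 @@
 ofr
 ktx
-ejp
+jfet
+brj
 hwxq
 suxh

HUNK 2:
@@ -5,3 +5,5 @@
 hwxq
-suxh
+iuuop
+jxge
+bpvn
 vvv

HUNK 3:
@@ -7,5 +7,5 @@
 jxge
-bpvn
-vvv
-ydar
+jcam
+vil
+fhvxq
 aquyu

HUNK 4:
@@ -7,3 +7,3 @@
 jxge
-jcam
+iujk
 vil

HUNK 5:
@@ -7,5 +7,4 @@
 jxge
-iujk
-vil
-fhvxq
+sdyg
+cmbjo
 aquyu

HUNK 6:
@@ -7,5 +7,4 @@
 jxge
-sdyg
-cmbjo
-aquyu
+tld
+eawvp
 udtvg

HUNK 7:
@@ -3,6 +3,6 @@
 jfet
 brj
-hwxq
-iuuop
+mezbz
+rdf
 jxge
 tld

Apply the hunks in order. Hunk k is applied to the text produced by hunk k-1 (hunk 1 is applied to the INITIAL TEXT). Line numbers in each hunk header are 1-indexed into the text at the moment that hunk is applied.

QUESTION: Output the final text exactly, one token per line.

Hunk 1: at line 1 remove [ejp] add [jfet,brj] -> 11 lines: ofr ktx jfet brj hwxq suxh vvv ydar aquyu udtvg oyb
Hunk 2: at line 5 remove [suxh] add [iuuop,jxge,bpvn] -> 13 lines: ofr ktx jfet brj hwxq iuuop jxge bpvn vvv ydar aquyu udtvg oyb
Hunk 3: at line 7 remove [bpvn,vvv,ydar] add [jcam,vil,fhvxq] -> 13 lines: ofr ktx jfet brj hwxq iuuop jxge jcam vil fhvxq aquyu udtvg oyb
Hunk 4: at line 7 remove [jcam] add [iujk] -> 13 lines: ofr ktx jfet brj hwxq iuuop jxge iujk vil fhvxq aquyu udtvg oyb
Hunk 5: at line 7 remove [iujk,vil,fhvxq] add [sdyg,cmbjo] -> 12 lines: ofr ktx jfet brj hwxq iuuop jxge sdyg cmbjo aquyu udtvg oyb
Hunk 6: at line 7 remove [sdyg,cmbjo,aquyu] add [tld,eawvp] -> 11 lines: ofr ktx jfet brj hwxq iuuop jxge tld eawvp udtvg oyb
Hunk 7: at line 3 remove [hwxq,iuuop] add [mezbz,rdf] -> 11 lines: ofr ktx jfet brj mezbz rdf jxge tld eawvp udtvg oyb

Answer: ofr
ktx
jfet
brj
mezbz
rdf
jxge
tld
eawvp
udtvg
oyb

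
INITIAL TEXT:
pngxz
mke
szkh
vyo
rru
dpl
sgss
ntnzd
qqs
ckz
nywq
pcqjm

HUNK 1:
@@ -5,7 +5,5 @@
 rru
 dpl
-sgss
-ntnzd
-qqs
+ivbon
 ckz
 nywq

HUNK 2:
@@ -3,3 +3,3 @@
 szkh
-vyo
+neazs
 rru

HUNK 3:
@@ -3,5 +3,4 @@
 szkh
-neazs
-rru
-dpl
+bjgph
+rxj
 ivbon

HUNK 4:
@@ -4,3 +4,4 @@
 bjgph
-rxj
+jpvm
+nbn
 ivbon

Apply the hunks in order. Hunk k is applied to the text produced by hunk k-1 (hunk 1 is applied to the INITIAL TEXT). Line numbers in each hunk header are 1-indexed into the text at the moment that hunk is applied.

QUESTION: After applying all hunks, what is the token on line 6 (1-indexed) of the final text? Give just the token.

Answer: nbn

Derivation:
Hunk 1: at line 5 remove [sgss,ntnzd,qqs] add [ivbon] -> 10 lines: pngxz mke szkh vyo rru dpl ivbon ckz nywq pcqjm
Hunk 2: at line 3 remove [vyo] add [neazs] -> 10 lines: pngxz mke szkh neazs rru dpl ivbon ckz nywq pcqjm
Hunk 3: at line 3 remove [neazs,rru,dpl] add [bjgph,rxj] -> 9 lines: pngxz mke szkh bjgph rxj ivbon ckz nywq pcqjm
Hunk 4: at line 4 remove [rxj] add [jpvm,nbn] -> 10 lines: pngxz mke szkh bjgph jpvm nbn ivbon ckz nywq pcqjm
Final line 6: nbn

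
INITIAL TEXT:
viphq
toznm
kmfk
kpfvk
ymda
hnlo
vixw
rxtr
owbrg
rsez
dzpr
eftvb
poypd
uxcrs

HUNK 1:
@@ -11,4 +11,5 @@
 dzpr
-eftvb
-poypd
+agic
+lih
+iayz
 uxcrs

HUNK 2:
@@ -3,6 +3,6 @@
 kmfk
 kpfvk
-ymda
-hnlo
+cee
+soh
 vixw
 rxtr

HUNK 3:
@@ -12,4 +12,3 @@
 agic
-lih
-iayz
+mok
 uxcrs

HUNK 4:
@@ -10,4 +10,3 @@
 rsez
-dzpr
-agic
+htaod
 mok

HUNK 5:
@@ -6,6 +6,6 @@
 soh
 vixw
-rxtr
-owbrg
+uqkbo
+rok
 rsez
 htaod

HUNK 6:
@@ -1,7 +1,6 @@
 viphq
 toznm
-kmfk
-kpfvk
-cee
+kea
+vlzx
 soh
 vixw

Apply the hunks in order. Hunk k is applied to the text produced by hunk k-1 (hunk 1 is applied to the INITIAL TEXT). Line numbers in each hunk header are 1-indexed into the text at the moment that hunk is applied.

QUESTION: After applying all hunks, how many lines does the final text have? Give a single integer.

Hunk 1: at line 11 remove [eftvb,poypd] add [agic,lih,iayz] -> 15 lines: viphq toznm kmfk kpfvk ymda hnlo vixw rxtr owbrg rsez dzpr agic lih iayz uxcrs
Hunk 2: at line 3 remove [ymda,hnlo] add [cee,soh] -> 15 lines: viphq toznm kmfk kpfvk cee soh vixw rxtr owbrg rsez dzpr agic lih iayz uxcrs
Hunk 3: at line 12 remove [lih,iayz] add [mok] -> 14 lines: viphq toznm kmfk kpfvk cee soh vixw rxtr owbrg rsez dzpr agic mok uxcrs
Hunk 4: at line 10 remove [dzpr,agic] add [htaod] -> 13 lines: viphq toznm kmfk kpfvk cee soh vixw rxtr owbrg rsez htaod mok uxcrs
Hunk 5: at line 6 remove [rxtr,owbrg] add [uqkbo,rok] -> 13 lines: viphq toznm kmfk kpfvk cee soh vixw uqkbo rok rsez htaod mok uxcrs
Hunk 6: at line 1 remove [kmfk,kpfvk,cee] add [kea,vlzx] -> 12 lines: viphq toznm kea vlzx soh vixw uqkbo rok rsez htaod mok uxcrs
Final line count: 12

Answer: 12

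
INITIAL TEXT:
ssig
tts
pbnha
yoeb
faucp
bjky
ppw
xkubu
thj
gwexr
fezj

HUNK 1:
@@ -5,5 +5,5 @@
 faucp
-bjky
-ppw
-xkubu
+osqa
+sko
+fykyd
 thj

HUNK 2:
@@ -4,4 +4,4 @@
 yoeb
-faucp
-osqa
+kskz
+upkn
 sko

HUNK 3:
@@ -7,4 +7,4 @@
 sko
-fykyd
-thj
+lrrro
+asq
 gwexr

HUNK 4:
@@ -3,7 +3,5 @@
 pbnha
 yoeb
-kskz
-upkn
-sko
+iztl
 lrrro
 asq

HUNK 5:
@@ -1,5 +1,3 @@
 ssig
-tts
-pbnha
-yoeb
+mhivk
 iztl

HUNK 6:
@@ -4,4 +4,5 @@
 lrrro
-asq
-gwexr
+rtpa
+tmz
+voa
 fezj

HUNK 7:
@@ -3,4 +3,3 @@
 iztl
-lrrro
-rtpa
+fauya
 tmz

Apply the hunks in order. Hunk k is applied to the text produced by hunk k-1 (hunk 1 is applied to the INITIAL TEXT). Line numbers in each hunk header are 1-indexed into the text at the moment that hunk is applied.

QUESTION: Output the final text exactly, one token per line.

Hunk 1: at line 5 remove [bjky,ppw,xkubu] add [osqa,sko,fykyd] -> 11 lines: ssig tts pbnha yoeb faucp osqa sko fykyd thj gwexr fezj
Hunk 2: at line 4 remove [faucp,osqa] add [kskz,upkn] -> 11 lines: ssig tts pbnha yoeb kskz upkn sko fykyd thj gwexr fezj
Hunk 3: at line 7 remove [fykyd,thj] add [lrrro,asq] -> 11 lines: ssig tts pbnha yoeb kskz upkn sko lrrro asq gwexr fezj
Hunk 4: at line 3 remove [kskz,upkn,sko] add [iztl] -> 9 lines: ssig tts pbnha yoeb iztl lrrro asq gwexr fezj
Hunk 5: at line 1 remove [tts,pbnha,yoeb] add [mhivk] -> 7 lines: ssig mhivk iztl lrrro asq gwexr fezj
Hunk 6: at line 4 remove [asq,gwexr] add [rtpa,tmz,voa] -> 8 lines: ssig mhivk iztl lrrro rtpa tmz voa fezj
Hunk 7: at line 3 remove [lrrro,rtpa] add [fauya] -> 7 lines: ssig mhivk iztl fauya tmz voa fezj

Answer: ssig
mhivk
iztl
fauya
tmz
voa
fezj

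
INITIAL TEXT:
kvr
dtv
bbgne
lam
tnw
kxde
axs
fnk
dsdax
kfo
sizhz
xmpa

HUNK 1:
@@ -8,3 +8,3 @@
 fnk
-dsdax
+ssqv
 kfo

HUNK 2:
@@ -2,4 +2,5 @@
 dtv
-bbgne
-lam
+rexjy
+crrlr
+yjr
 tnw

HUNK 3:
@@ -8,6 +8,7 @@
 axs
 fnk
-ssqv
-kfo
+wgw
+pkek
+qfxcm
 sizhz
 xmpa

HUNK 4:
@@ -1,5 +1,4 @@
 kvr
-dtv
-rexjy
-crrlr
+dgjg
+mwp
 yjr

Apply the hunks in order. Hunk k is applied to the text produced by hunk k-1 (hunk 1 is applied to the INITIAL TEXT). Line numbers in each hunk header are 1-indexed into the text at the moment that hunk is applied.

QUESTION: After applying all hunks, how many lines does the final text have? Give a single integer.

Hunk 1: at line 8 remove [dsdax] add [ssqv] -> 12 lines: kvr dtv bbgne lam tnw kxde axs fnk ssqv kfo sizhz xmpa
Hunk 2: at line 2 remove [bbgne,lam] add [rexjy,crrlr,yjr] -> 13 lines: kvr dtv rexjy crrlr yjr tnw kxde axs fnk ssqv kfo sizhz xmpa
Hunk 3: at line 8 remove [ssqv,kfo] add [wgw,pkek,qfxcm] -> 14 lines: kvr dtv rexjy crrlr yjr tnw kxde axs fnk wgw pkek qfxcm sizhz xmpa
Hunk 4: at line 1 remove [dtv,rexjy,crrlr] add [dgjg,mwp] -> 13 lines: kvr dgjg mwp yjr tnw kxde axs fnk wgw pkek qfxcm sizhz xmpa
Final line count: 13

Answer: 13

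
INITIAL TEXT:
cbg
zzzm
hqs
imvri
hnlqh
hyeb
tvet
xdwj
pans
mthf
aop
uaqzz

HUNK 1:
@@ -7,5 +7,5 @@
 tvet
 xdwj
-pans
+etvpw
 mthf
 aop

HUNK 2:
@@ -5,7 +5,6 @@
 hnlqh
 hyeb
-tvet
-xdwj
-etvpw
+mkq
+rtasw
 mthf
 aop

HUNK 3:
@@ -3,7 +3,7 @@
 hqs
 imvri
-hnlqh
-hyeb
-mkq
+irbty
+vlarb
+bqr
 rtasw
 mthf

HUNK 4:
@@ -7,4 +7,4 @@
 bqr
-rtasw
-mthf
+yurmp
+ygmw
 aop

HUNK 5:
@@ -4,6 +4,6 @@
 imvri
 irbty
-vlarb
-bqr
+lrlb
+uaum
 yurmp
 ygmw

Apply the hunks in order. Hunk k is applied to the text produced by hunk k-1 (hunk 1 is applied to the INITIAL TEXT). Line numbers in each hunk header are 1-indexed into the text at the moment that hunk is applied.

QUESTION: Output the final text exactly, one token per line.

Hunk 1: at line 7 remove [pans] add [etvpw] -> 12 lines: cbg zzzm hqs imvri hnlqh hyeb tvet xdwj etvpw mthf aop uaqzz
Hunk 2: at line 5 remove [tvet,xdwj,etvpw] add [mkq,rtasw] -> 11 lines: cbg zzzm hqs imvri hnlqh hyeb mkq rtasw mthf aop uaqzz
Hunk 3: at line 3 remove [hnlqh,hyeb,mkq] add [irbty,vlarb,bqr] -> 11 lines: cbg zzzm hqs imvri irbty vlarb bqr rtasw mthf aop uaqzz
Hunk 4: at line 7 remove [rtasw,mthf] add [yurmp,ygmw] -> 11 lines: cbg zzzm hqs imvri irbty vlarb bqr yurmp ygmw aop uaqzz
Hunk 5: at line 4 remove [vlarb,bqr] add [lrlb,uaum] -> 11 lines: cbg zzzm hqs imvri irbty lrlb uaum yurmp ygmw aop uaqzz

Answer: cbg
zzzm
hqs
imvri
irbty
lrlb
uaum
yurmp
ygmw
aop
uaqzz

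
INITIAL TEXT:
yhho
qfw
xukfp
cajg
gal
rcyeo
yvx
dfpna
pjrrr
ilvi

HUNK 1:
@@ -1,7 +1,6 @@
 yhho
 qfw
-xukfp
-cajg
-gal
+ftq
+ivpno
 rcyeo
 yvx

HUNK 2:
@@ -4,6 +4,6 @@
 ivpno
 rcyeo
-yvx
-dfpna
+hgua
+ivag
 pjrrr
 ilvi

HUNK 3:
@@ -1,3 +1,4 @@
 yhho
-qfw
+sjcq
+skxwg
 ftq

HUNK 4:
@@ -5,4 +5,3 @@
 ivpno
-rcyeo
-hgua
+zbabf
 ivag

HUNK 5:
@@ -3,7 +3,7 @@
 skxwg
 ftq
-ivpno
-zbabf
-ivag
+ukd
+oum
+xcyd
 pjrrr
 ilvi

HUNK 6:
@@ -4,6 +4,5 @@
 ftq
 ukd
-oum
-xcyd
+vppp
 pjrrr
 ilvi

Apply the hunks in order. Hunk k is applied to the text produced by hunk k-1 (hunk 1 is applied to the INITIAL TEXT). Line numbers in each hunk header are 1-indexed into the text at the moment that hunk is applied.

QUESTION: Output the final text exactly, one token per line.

Hunk 1: at line 1 remove [xukfp,cajg,gal] add [ftq,ivpno] -> 9 lines: yhho qfw ftq ivpno rcyeo yvx dfpna pjrrr ilvi
Hunk 2: at line 4 remove [yvx,dfpna] add [hgua,ivag] -> 9 lines: yhho qfw ftq ivpno rcyeo hgua ivag pjrrr ilvi
Hunk 3: at line 1 remove [qfw] add [sjcq,skxwg] -> 10 lines: yhho sjcq skxwg ftq ivpno rcyeo hgua ivag pjrrr ilvi
Hunk 4: at line 5 remove [rcyeo,hgua] add [zbabf] -> 9 lines: yhho sjcq skxwg ftq ivpno zbabf ivag pjrrr ilvi
Hunk 5: at line 3 remove [ivpno,zbabf,ivag] add [ukd,oum,xcyd] -> 9 lines: yhho sjcq skxwg ftq ukd oum xcyd pjrrr ilvi
Hunk 6: at line 4 remove [oum,xcyd] add [vppp] -> 8 lines: yhho sjcq skxwg ftq ukd vppp pjrrr ilvi

Answer: yhho
sjcq
skxwg
ftq
ukd
vppp
pjrrr
ilvi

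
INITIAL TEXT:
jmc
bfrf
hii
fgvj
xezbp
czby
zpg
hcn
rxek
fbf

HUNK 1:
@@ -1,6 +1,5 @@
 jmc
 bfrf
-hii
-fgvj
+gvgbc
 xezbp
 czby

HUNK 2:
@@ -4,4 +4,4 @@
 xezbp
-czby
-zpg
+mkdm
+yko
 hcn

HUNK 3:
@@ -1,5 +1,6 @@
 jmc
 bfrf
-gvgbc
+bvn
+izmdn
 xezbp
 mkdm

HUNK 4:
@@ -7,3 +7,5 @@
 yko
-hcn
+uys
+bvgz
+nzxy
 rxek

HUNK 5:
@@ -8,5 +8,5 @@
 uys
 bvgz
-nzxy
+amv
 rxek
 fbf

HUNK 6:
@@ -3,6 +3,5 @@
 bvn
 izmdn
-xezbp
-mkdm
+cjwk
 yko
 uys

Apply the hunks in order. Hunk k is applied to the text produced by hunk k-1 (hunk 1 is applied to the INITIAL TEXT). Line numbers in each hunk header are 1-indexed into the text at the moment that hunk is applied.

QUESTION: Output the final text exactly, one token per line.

Hunk 1: at line 1 remove [hii,fgvj] add [gvgbc] -> 9 lines: jmc bfrf gvgbc xezbp czby zpg hcn rxek fbf
Hunk 2: at line 4 remove [czby,zpg] add [mkdm,yko] -> 9 lines: jmc bfrf gvgbc xezbp mkdm yko hcn rxek fbf
Hunk 3: at line 1 remove [gvgbc] add [bvn,izmdn] -> 10 lines: jmc bfrf bvn izmdn xezbp mkdm yko hcn rxek fbf
Hunk 4: at line 7 remove [hcn] add [uys,bvgz,nzxy] -> 12 lines: jmc bfrf bvn izmdn xezbp mkdm yko uys bvgz nzxy rxek fbf
Hunk 5: at line 8 remove [nzxy] add [amv] -> 12 lines: jmc bfrf bvn izmdn xezbp mkdm yko uys bvgz amv rxek fbf
Hunk 6: at line 3 remove [xezbp,mkdm] add [cjwk] -> 11 lines: jmc bfrf bvn izmdn cjwk yko uys bvgz amv rxek fbf

Answer: jmc
bfrf
bvn
izmdn
cjwk
yko
uys
bvgz
amv
rxek
fbf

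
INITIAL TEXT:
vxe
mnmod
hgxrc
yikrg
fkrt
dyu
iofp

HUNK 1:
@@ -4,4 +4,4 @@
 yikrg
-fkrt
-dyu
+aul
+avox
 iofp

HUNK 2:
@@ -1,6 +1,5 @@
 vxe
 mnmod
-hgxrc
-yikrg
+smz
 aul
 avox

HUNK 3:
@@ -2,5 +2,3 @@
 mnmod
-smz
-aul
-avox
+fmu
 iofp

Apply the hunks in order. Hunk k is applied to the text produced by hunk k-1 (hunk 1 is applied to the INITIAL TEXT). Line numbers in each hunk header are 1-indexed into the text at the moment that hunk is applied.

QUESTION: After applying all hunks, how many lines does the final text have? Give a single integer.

Answer: 4

Derivation:
Hunk 1: at line 4 remove [fkrt,dyu] add [aul,avox] -> 7 lines: vxe mnmod hgxrc yikrg aul avox iofp
Hunk 2: at line 1 remove [hgxrc,yikrg] add [smz] -> 6 lines: vxe mnmod smz aul avox iofp
Hunk 3: at line 2 remove [smz,aul,avox] add [fmu] -> 4 lines: vxe mnmod fmu iofp
Final line count: 4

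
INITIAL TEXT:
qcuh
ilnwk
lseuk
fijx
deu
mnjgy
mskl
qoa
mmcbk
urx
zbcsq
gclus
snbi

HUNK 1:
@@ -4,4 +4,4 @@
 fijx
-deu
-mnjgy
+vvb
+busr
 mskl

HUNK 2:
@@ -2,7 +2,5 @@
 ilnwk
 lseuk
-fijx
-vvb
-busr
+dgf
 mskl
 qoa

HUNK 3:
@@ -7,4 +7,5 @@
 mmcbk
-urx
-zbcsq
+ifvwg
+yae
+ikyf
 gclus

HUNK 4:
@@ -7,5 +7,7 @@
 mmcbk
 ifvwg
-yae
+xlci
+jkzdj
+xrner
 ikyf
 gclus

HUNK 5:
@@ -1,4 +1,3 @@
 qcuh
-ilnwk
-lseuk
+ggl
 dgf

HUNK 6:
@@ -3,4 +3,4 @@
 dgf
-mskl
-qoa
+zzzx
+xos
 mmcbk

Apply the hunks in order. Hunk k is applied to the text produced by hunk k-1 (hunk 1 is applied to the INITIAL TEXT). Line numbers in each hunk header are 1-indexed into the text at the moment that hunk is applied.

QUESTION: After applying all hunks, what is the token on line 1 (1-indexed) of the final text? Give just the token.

Hunk 1: at line 4 remove [deu,mnjgy] add [vvb,busr] -> 13 lines: qcuh ilnwk lseuk fijx vvb busr mskl qoa mmcbk urx zbcsq gclus snbi
Hunk 2: at line 2 remove [fijx,vvb,busr] add [dgf] -> 11 lines: qcuh ilnwk lseuk dgf mskl qoa mmcbk urx zbcsq gclus snbi
Hunk 3: at line 7 remove [urx,zbcsq] add [ifvwg,yae,ikyf] -> 12 lines: qcuh ilnwk lseuk dgf mskl qoa mmcbk ifvwg yae ikyf gclus snbi
Hunk 4: at line 7 remove [yae] add [xlci,jkzdj,xrner] -> 14 lines: qcuh ilnwk lseuk dgf mskl qoa mmcbk ifvwg xlci jkzdj xrner ikyf gclus snbi
Hunk 5: at line 1 remove [ilnwk,lseuk] add [ggl] -> 13 lines: qcuh ggl dgf mskl qoa mmcbk ifvwg xlci jkzdj xrner ikyf gclus snbi
Hunk 6: at line 3 remove [mskl,qoa] add [zzzx,xos] -> 13 lines: qcuh ggl dgf zzzx xos mmcbk ifvwg xlci jkzdj xrner ikyf gclus snbi
Final line 1: qcuh

Answer: qcuh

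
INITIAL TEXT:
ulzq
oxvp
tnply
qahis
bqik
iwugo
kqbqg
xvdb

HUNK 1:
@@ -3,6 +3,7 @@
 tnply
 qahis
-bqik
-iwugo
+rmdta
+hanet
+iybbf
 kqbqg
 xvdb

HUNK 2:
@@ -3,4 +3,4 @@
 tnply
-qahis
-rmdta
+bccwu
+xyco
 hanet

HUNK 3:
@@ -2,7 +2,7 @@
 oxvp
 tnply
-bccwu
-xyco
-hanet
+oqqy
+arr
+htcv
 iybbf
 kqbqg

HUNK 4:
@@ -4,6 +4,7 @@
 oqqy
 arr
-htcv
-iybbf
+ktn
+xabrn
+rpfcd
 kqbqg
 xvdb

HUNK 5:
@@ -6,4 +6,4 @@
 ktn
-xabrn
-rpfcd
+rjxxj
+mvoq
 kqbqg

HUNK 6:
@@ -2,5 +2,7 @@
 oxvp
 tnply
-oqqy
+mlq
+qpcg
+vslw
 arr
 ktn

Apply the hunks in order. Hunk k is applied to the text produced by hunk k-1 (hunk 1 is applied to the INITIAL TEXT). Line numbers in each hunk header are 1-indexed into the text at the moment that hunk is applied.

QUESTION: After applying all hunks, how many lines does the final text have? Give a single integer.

Answer: 12

Derivation:
Hunk 1: at line 3 remove [bqik,iwugo] add [rmdta,hanet,iybbf] -> 9 lines: ulzq oxvp tnply qahis rmdta hanet iybbf kqbqg xvdb
Hunk 2: at line 3 remove [qahis,rmdta] add [bccwu,xyco] -> 9 lines: ulzq oxvp tnply bccwu xyco hanet iybbf kqbqg xvdb
Hunk 3: at line 2 remove [bccwu,xyco,hanet] add [oqqy,arr,htcv] -> 9 lines: ulzq oxvp tnply oqqy arr htcv iybbf kqbqg xvdb
Hunk 4: at line 4 remove [htcv,iybbf] add [ktn,xabrn,rpfcd] -> 10 lines: ulzq oxvp tnply oqqy arr ktn xabrn rpfcd kqbqg xvdb
Hunk 5: at line 6 remove [xabrn,rpfcd] add [rjxxj,mvoq] -> 10 lines: ulzq oxvp tnply oqqy arr ktn rjxxj mvoq kqbqg xvdb
Hunk 6: at line 2 remove [oqqy] add [mlq,qpcg,vslw] -> 12 lines: ulzq oxvp tnply mlq qpcg vslw arr ktn rjxxj mvoq kqbqg xvdb
Final line count: 12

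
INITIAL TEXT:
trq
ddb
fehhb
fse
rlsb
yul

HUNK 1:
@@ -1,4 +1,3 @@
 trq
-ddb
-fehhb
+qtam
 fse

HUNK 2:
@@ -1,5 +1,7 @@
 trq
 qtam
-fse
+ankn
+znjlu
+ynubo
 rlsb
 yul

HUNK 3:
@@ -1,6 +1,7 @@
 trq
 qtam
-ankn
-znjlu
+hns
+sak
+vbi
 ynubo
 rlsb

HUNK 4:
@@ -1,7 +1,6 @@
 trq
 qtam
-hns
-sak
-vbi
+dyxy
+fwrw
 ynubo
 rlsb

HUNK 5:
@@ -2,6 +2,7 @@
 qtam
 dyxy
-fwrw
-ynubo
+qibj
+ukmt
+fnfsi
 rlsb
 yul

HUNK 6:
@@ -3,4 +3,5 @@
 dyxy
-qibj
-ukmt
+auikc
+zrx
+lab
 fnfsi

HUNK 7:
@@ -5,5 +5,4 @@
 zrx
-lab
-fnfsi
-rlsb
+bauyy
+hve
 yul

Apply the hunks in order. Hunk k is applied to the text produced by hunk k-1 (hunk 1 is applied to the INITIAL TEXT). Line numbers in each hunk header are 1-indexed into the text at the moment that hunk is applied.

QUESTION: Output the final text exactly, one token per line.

Hunk 1: at line 1 remove [ddb,fehhb] add [qtam] -> 5 lines: trq qtam fse rlsb yul
Hunk 2: at line 1 remove [fse] add [ankn,znjlu,ynubo] -> 7 lines: trq qtam ankn znjlu ynubo rlsb yul
Hunk 3: at line 1 remove [ankn,znjlu] add [hns,sak,vbi] -> 8 lines: trq qtam hns sak vbi ynubo rlsb yul
Hunk 4: at line 1 remove [hns,sak,vbi] add [dyxy,fwrw] -> 7 lines: trq qtam dyxy fwrw ynubo rlsb yul
Hunk 5: at line 2 remove [fwrw,ynubo] add [qibj,ukmt,fnfsi] -> 8 lines: trq qtam dyxy qibj ukmt fnfsi rlsb yul
Hunk 6: at line 3 remove [qibj,ukmt] add [auikc,zrx,lab] -> 9 lines: trq qtam dyxy auikc zrx lab fnfsi rlsb yul
Hunk 7: at line 5 remove [lab,fnfsi,rlsb] add [bauyy,hve] -> 8 lines: trq qtam dyxy auikc zrx bauyy hve yul

Answer: trq
qtam
dyxy
auikc
zrx
bauyy
hve
yul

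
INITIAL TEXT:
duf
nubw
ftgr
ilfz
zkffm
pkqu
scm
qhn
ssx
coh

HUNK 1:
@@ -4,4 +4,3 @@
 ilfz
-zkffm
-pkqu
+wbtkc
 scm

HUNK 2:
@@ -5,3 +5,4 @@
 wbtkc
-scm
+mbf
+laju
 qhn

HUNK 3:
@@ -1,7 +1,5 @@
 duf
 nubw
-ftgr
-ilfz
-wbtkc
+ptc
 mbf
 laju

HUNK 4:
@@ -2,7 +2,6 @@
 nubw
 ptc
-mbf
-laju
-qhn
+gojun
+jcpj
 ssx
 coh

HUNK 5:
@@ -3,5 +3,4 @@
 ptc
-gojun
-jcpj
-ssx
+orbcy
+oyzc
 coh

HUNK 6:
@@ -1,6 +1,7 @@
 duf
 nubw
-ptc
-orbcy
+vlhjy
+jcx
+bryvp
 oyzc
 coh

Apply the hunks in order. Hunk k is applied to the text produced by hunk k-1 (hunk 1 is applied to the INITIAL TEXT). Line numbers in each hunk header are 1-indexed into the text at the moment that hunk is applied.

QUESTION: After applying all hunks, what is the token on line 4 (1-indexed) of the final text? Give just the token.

Hunk 1: at line 4 remove [zkffm,pkqu] add [wbtkc] -> 9 lines: duf nubw ftgr ilfz wbtkc scm qhn ssx coh
Hunk 2: at line 5 remove [scm] add [mbf,laju] -> 10 lines: duf nubw ftgr ilfz wbtkc mbf laju qhn ssx coh
Hunk 3: at line 1 remove [ftgr,ilfz,wbtkc] add [ptc] -> 8 lines: duf nubw ptc mbf laju qhn ssx coh
Hunk 4: at line 2 remove [mbf,laju,qhn] add [gojun,jcpj] -> 7 lines: duf nubw ptc gojun jcpj ssx coh
Hunk 5: at line 3 remove [gojun,jcpj,ssx] add [orbcy,oyzc] -> 6 lines: duf nubw ptc orbcy oyzc coh
Hunk 6: at line 1 remove [ptc,orbcy] add [vlhjy,jcx,bryvp] -> 7 lines: duf nubw vlhjy jcx bryvp oyzc coh
Final line 4: jcx

Answer: jcx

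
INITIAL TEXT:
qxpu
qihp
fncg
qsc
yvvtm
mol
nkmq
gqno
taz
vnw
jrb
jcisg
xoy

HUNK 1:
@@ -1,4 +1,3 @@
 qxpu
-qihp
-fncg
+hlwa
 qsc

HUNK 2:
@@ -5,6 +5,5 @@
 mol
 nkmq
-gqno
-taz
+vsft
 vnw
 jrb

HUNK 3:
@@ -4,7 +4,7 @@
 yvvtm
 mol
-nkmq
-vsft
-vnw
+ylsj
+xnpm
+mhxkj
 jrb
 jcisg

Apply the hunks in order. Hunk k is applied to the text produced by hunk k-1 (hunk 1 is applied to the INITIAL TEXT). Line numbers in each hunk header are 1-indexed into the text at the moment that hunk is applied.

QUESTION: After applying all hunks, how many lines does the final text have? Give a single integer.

Hunk 1: at line 1 remove [qihp,fncg] add [hlwa] -> 12 lines: qxpu hlwa qsc yvvtm mol nkmq gqno taz vnw jrb jcisg xoy
Hunk 2: at line 5 remove [gqno,taz] add [vsft] -> 11 lines: qxpu hlwa qsc yvvtm mol nkmq vsft vnw jrb jcisg xoy
Hunk 3: at line 4 remove [nkmq,vsft,vnw] add [ylsj,xnpm,mhxkj] -> 11 lines: qxpu hlwa qsc yvvtm mol ylsj xnpm mhxkj jrb jcisg xoy
Final line count: 11

Answer: 11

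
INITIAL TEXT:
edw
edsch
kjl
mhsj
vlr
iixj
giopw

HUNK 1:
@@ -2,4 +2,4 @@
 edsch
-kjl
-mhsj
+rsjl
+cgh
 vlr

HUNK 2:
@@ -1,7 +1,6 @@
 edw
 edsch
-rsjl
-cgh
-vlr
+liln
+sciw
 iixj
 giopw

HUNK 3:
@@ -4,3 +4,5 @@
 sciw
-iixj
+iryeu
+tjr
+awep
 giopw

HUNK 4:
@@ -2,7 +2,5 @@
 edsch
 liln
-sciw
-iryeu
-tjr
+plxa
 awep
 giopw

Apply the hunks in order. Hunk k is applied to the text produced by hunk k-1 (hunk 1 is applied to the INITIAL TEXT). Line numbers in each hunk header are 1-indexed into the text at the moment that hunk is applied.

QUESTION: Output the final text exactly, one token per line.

Answer: edw
edsch
liln
plxa
awep
giopw

Derivation:
Hunk 1: at line 2 remove [kjl,mhsj] add [rsjl,cgh] -> 7 lines: edw edsch rsjl cgh vlr iixj giopw
Hunk 2: at line 1 remove [rsjl,cgh,vlr] add [liln,sciw] -> 6 lines: edw edsch liln sciw iixj giopw
Hunk 3: at line 4 remove [iixj] add [iryeu,tjr,awep] -> 8 lines: edw edsch liln sciw iryeu tjr awep giopw
Hunk 4: at line 2 remove [sciw,iryeu,tjr] add [plxa] -> 6 lines: edw edsch liln plxa awep giopw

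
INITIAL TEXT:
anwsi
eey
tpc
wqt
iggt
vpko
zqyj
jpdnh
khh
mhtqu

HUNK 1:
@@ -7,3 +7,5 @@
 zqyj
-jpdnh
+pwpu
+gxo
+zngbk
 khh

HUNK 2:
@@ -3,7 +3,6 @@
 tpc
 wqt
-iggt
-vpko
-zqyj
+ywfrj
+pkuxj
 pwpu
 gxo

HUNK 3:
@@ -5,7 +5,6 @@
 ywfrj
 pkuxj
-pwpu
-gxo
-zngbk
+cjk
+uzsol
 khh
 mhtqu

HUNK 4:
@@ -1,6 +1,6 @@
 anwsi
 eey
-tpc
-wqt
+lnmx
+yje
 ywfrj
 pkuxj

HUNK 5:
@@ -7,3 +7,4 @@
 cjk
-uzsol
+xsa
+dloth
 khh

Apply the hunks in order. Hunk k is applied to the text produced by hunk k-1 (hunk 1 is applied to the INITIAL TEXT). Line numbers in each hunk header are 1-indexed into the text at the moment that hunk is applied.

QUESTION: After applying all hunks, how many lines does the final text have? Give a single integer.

Answer: 11

Derivation:
Hunk 1: at line 7 remove [jpdnh] add [pwpu,gxo,zngbk] -> 12 lines: anwsi eey tpc wqt iggt vpko zqyj pwpu gxo zngbk khh mhtqu
Hunk 2: at line 3 remove [iggt,vpko,zqyj] add [ywfrj,pkuxj] -> 11 lines: anwsi eey tpc wqt ywfrj pkuxj pwpu gxo zngbk khh mhtqu
Hunk 3: at line 5 remove [pwpu,gxo,zngbk] add [cjk,uzsol] -> 10 lines: anwsi eey tpc wqt ywfrj pkuxj cjk uzsol khh mhtqu
Hunk 4: at line 1 remove [tpc,wqt] add [lnmx,yje] -> 10 lines: anwsi eey lnmx yje ywfrj pkuxj cjk uzsol khh mhtqu
Hunk 5: at line 7 remove [uzsol] add [xsa,dloth] -> 11 lines: anwsi eey lnmx yje ywfrj pkuxj cjk xsa dloth khh mhtqu
Final line count: 11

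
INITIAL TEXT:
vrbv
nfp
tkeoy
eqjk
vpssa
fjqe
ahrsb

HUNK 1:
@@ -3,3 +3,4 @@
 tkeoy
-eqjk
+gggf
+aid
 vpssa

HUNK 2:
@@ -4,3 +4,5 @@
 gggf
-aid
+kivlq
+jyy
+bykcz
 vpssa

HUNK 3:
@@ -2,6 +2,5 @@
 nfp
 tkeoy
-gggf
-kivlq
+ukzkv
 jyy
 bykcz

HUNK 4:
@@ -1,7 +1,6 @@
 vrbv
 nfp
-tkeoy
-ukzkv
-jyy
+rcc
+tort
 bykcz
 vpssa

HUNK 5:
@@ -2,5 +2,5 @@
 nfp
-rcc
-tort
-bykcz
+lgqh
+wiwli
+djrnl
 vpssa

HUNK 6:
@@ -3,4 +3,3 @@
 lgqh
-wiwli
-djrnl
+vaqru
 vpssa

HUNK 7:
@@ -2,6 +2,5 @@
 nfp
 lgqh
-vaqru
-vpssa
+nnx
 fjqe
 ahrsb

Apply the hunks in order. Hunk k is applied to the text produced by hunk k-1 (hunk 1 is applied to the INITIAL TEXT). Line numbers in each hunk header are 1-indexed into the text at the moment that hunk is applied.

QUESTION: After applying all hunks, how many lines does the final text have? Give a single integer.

Answer: 6

Derivation:
Hunk 1: at line 3 remove [eqjk] add [gggf,aid] -> 8 lines: vrbv nfp tkeoy gggf aid vpssa fjqe ahrsb
Hunk 2: at line 4 remove [aid] add [kivlq,jyy,bykcz] -> 10 lines: vrbv nfp tkeoy gggf kivlq jyy bykcz vpssa fjqe ahrsb
Hunk 3: at line 2 remove [gggf,kivlq] add [ukzkv] -> 9 lines: vrbv nfp tkeoy ukzkv jyy bykcz vpssa fjqe ahrsb
Hunk 4: at line 1 remove [tkeoy,ukzkv,jyy] add [rcc,tort] -> 8 lines: vrbv nfp rcc tort bykcz vpssa fjqe ahrsb
Hunk 5: at line 2 remove [rcc,tort,bykcz] add [lgqh,wiwli,djrnl] -> 8 lines: vrbv nfp lgqh wiwli djrnl vpssa fjqe ahrsb
Hunk 6: at line 3 remove [wiwli,djrnl] add [vaqru] -> 7 lines: vrbv nfp lgqh vaqru vpssa fjqe ahrsb
Hunk 7: at line 2 remove [vaqru,vpssa] add [nnx] -> 6 lines: vrbv nfp lgqh nnx fjqe ahrsb
Final line count: 6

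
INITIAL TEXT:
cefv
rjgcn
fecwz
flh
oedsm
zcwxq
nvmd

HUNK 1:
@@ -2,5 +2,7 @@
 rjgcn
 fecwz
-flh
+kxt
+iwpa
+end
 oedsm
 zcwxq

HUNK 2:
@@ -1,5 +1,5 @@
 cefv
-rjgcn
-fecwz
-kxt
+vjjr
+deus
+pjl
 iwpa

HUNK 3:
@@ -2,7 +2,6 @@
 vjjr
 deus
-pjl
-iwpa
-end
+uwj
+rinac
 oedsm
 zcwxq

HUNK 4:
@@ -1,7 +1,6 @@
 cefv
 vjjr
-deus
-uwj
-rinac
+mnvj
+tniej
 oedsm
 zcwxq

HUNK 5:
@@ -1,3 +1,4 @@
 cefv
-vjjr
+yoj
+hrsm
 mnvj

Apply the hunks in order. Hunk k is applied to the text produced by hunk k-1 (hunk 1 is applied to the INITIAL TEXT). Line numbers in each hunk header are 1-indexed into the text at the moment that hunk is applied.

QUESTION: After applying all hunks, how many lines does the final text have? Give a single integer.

Answer: 8

Derivation:
Hunk 1: at line 2 remove [flh] add [kxt,iwpa,end] -> 9 lines: cefv rjgcn fecwz kxt iwpa end oedsm zcwxq nvmd
Hunk 2: at line 1 remove [rjgcn,fecwz,kxt] add [vjjr,deus,pjl] -> 9 lines: cefv vjjr deus pjl iwpa end oedsm zcwxq nvmd
Hunk 3: at line 2 remove [pjl,iwpa,end] add [uwj,rinac] -> 8 lines: cefv vjjr deus uwj rinac oedsm zcwxq nvmd
Hunk 4: at line 1 remove [deus,uwj,rinac] add [mnvj,tniej] -> 7 lines: cefv vjjr mnvj tniej oedsm zcwxq nvmd
Hunk 5: at line 1 remove [vjjr] add [yoj,hrsm] -> 8 lines: cefv yoj hrsm mnvj tniej oedsm zcwxq nvmd
Final line count: 8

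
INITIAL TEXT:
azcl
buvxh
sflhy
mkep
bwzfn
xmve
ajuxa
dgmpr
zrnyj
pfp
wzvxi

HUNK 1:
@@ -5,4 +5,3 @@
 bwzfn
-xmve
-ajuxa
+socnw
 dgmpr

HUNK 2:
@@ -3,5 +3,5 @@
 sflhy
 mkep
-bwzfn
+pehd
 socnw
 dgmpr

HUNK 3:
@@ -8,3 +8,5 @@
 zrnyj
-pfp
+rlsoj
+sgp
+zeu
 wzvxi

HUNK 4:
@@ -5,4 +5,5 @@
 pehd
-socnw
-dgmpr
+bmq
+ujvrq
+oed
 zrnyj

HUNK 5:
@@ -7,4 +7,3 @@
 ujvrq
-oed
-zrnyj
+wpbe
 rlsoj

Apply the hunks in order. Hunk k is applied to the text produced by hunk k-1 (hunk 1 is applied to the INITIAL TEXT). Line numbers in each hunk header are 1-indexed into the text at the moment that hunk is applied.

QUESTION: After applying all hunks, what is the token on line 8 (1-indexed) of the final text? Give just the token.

Answer: wpbe

Derivation:
Hunk 1: at line 5 remove [xmve,ajuxa] add [socnw] -> 10 lines: azcl buvxh sflhy mkep bwzfn socnw dgmpr zrnyj pfp wzvxi
Hunk 2: at line 3 remove [bwzfn] add [pehd] -> 10 lines: azcl buvxh sflhy mkep pehd socnw dgmpr zrnyj pfp wzvxi
Hunk 3: at line 8 remove [pfp] add [rlsoj,sgp,zeu] -> 12 lines: azcl buvxh sflhy mkep pehd socnw dgmpr zrnyj rlsoj sgp zeu wzvxi
Hunk 4: at line 5 remove [socnw,dgmpr] add [bmq,ujvrq,oed] -> 13 lines: azcl buvxh sflhy mkep pehd bmq ujvrq oed zrnyj rlsoj sgp zeu wzvxi
Hunk 5: at line 7 remove [oed,zrnyj] add [wpbe] -> 12 lines: azcl buvxh sflhy mkep pehd bmq ujvrq wpbe rlsoj sgp zeu wzvxi
Final line 8: wpbe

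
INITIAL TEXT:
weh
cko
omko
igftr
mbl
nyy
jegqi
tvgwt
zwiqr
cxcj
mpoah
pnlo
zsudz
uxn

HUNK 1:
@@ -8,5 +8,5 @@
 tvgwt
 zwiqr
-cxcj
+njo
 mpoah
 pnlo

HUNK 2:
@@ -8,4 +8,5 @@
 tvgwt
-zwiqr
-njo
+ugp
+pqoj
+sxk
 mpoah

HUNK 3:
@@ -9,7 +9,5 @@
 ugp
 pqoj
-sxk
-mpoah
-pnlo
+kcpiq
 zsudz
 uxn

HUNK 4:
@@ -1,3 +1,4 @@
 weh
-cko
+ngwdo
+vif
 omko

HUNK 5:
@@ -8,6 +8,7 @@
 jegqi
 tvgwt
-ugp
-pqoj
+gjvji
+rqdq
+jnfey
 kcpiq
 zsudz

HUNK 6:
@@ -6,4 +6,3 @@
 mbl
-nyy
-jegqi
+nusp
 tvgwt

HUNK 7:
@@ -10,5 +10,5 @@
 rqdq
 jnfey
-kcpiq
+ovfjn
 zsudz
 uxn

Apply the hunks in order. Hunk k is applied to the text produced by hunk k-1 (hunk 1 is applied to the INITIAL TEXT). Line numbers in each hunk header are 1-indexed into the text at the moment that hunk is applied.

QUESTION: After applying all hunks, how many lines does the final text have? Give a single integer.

Hunk 1: at line 8 remove [cxcj] add [njo] -> 14 lines: weh cko omko igftr mbl nyy jegqi tvgwt zwiqr njo mpoah pnlo zsudz uxn
Hunk 2: at line 8 remove [zwiqr,njo] add [ugp,pqoj,sxk] -> 15 lines: weh cko omko igftr mbl nyy jegqi tvgwt ugp pqoj sxk mpoah pnlo zsudz uxn
Hunk 3: at line 9 remove [sxk,mpoah,pnlo] add [kcpiq] -> 13 lines: weh cko omko igftr mbl nyy jegqi tvgwt ugp pqoj kcpiq zsudz uxn
Hunk 4: at line 1 remove [cko] add [ngwdo,vif] -> 14 lines: weh ngwdo vif omko igftr mbl nyy jegqi tvgwt ugp pqoj kcpiq zsudz uxn
Hunk 5: at line 8 remove [ugp,pqoj] add [gjvji,rqdq,jnfey] -> 15 lines: weh ngwdo vif omko igftr mbl nyy jegqi tvgwt gjvji rqdq jnfey kcpiq zsudz uxn
Hunk 6: at line 6 remove [nyy,jegqi] add [nusp] -> 14 lines: weh ngwdo vif omko igftr mbl nusp tvgwt gjvji rqdq jnfey kcpiq zsudz uxn
Hunk 7: at line 10 remove [kcpiq] add [ovfjn] -> 14 lines: weh ngwdo vif omko igftr mbl nusp tvgwt gjvji rqdq jnfey ovfjn zsudz uxn
Final line count: 14

Answer: 14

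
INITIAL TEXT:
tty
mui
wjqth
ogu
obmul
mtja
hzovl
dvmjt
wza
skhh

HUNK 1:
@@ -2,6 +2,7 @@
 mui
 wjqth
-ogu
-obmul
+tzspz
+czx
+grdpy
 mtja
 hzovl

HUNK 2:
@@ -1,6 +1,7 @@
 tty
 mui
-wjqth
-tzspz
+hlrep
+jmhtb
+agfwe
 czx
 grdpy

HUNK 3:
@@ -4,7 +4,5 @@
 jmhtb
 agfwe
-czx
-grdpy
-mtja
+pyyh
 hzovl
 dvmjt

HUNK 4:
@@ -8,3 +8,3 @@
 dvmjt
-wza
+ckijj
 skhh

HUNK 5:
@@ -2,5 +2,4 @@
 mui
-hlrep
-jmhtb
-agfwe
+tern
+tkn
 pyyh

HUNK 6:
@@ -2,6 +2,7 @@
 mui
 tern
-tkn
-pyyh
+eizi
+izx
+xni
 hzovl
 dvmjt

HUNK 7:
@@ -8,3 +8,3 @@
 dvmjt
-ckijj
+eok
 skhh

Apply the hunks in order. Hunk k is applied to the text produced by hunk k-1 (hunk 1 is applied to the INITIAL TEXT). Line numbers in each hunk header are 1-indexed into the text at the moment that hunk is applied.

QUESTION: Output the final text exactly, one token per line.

Hunk 1: at line 2 remove [ogu,obmul] add [tzspz,czx,grdpy] -> 11 lines: tty mui wjqth tzspz czx grdpy mtja hzovl dvmjt wza skhh
Hunk 2: at line 1 remove [wjqth,tzspz] add [hlrep,jmhtb,agfwe] -> 12 lines: tty mui hlrep jmhtb agfwe czx grdpy mtja hzovl dvmjt wza skhh
Hunk 3: at line 4 remove [czx,grdpy,mtja] add [pyyh] -> 10 lines: tty mui hlrep jmhtb agfwe pyyh hzovl dvmjt wza skhh
Hunk 4: at line 8 remove [wza] add [ckijj] -> 10 lines: tty mui hlrep jmhtb agfwe pyyh hzovl dvmjt ckijj skhh
Hunk 5: at line 2 remove [hlrep,jmhtb,agfwe] add [tern,tkn] -> 9 lines: tty mui tern tkn pyyh hzovl dvmjt ckijj skhh
Hunk 6: at line 2 remove [tkn,pyyh] add [eizi,izx,xni] -> 10 lines: tty mui tern eizi izx xni hzovl dvmjt ckijj skhh
Hunk 7: at line 8 remove [ckijj] add [eok] -> 10 lines: tty mui tern eizi izx xni hzovl dvmjt eok skhh

Answer: tty
mui
tern
eizi
izx
xni
hzovl
dvmjt
eok
skhh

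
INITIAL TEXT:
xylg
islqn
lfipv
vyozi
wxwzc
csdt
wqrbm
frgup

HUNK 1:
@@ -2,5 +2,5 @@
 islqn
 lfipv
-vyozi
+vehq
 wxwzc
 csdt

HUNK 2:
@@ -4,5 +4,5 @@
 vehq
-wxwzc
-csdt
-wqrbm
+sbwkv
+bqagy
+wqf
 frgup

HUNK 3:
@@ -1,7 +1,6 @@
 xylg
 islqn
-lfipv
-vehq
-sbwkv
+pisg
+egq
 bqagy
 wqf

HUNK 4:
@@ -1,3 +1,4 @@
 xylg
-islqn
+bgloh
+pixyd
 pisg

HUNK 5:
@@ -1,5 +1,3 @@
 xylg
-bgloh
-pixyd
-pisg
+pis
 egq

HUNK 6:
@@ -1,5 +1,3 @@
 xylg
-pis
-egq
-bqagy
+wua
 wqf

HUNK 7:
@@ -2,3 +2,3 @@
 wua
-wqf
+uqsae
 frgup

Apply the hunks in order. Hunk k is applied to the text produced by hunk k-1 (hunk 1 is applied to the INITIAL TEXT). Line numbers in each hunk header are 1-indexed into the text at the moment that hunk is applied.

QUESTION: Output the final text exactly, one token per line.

Hunk 1: at line 2 remove [vyozi] add [vehq] -> 8 lines: xylg islqn lfipv vehq wxwzc csdt wqrbm frgup
Hunk 2: at line 4 remove [wxwzc,csdt,wqrbm] add [sbwkv,bqagy,wqf] -> 8 lines: xylg islqn lfipv vehq sbwkv bqagy wqf frgup
Hunk 3: at line 1 remove [lfipv,vehq,sbwkv] add [pisg,egq] -> 7 lines: xylg islqn pisg egq bqagy wqf frgup
Hunk 4: at line 1 remove [islqn] add [bgloh,pixyd] -> 8 lines: xylg bgloh pixyd pisg egq bqagy wqf frgup
Hunk 5: at line 1 remove [bgloh,pixyd,pisg] add [pis] -> 6 lines: xylg pis egq bqagy wqf frgup
Hunk 6: at line 1 remove [pis,egq,bqagy] add [wua] -> 4 lines: xylg wua wqf frgup
Hunk 7: at line 2 remove [wqf] add [uqsae] -> 4 lines: xylg wua uqsae frgup

Answer: xylg
wua
uqsae
frgup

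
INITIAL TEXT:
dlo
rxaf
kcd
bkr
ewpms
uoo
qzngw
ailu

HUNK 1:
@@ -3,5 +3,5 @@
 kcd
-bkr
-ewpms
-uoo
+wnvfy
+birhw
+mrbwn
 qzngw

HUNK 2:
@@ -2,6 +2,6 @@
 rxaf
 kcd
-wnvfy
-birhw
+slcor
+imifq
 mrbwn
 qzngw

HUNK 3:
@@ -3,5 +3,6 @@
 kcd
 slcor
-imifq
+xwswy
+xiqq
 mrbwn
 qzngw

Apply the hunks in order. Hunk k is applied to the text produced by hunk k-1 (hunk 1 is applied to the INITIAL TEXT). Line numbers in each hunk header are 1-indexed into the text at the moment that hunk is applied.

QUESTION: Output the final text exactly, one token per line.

Hunk 1: at line 3 remove [bkr,ewpms,uoo] add [wnvfy,birhw,mrbwn] -> 8 lines: dlo rxaf kcd wnvfy birhw mrbwn qzngw ailu
Hunk 2: at line 2 remove [wnvfy,birhw] add [slcor,imifq] -> 8 lines: dlo rxaf kcd slcor imifq mrbwn qzngw ailu
Hunk 3: at line 3 remove [imifq] add [xwswy,xiqq] -> 9 lines: dlo rxaf kcd slcor xwswy xiqq mrbwn qzngw ailu

Answer: dlo
rxaf
kcd
slcor
xwswy
xiqq
mrbwn
qzngw
ailu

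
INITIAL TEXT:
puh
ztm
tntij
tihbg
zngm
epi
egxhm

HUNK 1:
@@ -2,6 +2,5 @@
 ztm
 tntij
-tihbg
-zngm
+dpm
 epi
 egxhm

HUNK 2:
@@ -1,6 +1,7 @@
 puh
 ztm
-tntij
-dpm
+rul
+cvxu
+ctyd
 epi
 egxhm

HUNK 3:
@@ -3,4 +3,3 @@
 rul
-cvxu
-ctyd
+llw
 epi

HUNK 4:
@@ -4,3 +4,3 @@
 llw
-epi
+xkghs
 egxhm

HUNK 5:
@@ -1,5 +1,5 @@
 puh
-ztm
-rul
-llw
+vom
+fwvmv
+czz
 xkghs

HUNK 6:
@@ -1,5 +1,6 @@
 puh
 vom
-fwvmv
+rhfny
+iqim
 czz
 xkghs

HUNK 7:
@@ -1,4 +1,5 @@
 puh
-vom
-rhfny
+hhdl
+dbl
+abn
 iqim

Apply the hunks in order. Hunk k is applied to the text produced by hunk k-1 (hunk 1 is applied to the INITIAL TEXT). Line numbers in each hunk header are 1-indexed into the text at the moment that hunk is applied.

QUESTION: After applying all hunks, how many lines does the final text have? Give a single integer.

Hunk 1: at line 2 remove [tihbg,zngm] add [dpm] -> 6 lines: puh ztm tntij dpm epi egxhm
Hunk 2: at line 1 remove [tntij,dpm] add [rul,cvxu,ctyd] -> 7 lines: puh ztm rul cvxu ctyd epi egxhm
Hunk 3: at line 3 remove [cvxu,ctyd] add [llw] -> 6 lines: puh ztm rul llw epi egxhm
Hunk 4: at line 4 remove [epi] add [xkghs] -> 6 lines: puh ztm rul llw xkghs egxhm
Hunk 5: at line 1 remove [ztm,rul,llw] add [vom,fwvmv,czz] -> 6 lines: puh vom fwvmv czz xkghs egxhm
Hunk 6: at line 1 remove [fwvmv] add [rhfny,iqim] -> 7 lines: puh vom rhfny iqim czz xkghs egxhm
Hunk 7: at line 1 remove [vom,rhfny] add [hhdl,dbl,abn] -> 8 lines: puh hhdl dbl abn iqim czz xkghs egxhm
Final line count: 8

Answer: 8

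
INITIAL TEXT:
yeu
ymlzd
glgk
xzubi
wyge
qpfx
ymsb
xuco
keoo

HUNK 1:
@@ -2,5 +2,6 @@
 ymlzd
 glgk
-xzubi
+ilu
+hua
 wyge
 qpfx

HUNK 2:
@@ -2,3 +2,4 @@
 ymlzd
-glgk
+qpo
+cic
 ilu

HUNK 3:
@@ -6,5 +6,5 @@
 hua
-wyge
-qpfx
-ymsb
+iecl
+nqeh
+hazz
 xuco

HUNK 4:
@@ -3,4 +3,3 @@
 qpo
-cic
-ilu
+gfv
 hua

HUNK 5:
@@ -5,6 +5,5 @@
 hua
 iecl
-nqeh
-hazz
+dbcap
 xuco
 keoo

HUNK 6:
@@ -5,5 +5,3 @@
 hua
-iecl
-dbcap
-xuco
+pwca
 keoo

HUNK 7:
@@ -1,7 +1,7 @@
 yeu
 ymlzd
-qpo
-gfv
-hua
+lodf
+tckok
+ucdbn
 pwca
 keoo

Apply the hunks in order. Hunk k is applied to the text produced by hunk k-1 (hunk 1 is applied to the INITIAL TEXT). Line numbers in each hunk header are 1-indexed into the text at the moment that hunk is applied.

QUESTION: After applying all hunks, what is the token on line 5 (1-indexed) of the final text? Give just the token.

Answer: ucdbn

Derivation:
Hunk 1: at line 2 remove [xzubi] add [ilu,hua] -> 10 lines: yeu ymlzd glgk ilu hua wyge qpfx ymsb xuco keoo
Hunk 2: at line 2 remove [glgk] add [qpo,cic] -> 11 lines: yeu ymlzd qpo cic ilu hua wyge qpfx ymsb xuco keoo
Hunk 3: at line 6 remove [wyge,qpfx,ymsb] add [iecl,nqeh,hazz] -> 11 lines: yeu ymlzd qpo cic ilu hua iecl nqeh hazz xuco keoo
Hunk 4: at line 3 remove [cic,ilu] add [gfv] -> 10 lines: yeu ymlzd qpo gfv hua iecl nqeh hazz xuco keoo
Hunk 5: at line 5 remove [nqeh,hazz] add [dbcap] -> 9 lines: yeu ymlzd qpo gfv hua iecl dbcap xuco keoo
Hunk 6: at line 5 remove [iecl,dbcap,xuco] add [pwca] -> 7 lines: yeu ymlzd qpo gfv hua pwca keoo
Hunk 7: at line 1 remove [qpo,gfv,hua] add [lodf,tckok,ucdbn] -> 7 lines: yeu ymlzd lodf tckok ucdbn pwca keoo
Final line 5: ucdbn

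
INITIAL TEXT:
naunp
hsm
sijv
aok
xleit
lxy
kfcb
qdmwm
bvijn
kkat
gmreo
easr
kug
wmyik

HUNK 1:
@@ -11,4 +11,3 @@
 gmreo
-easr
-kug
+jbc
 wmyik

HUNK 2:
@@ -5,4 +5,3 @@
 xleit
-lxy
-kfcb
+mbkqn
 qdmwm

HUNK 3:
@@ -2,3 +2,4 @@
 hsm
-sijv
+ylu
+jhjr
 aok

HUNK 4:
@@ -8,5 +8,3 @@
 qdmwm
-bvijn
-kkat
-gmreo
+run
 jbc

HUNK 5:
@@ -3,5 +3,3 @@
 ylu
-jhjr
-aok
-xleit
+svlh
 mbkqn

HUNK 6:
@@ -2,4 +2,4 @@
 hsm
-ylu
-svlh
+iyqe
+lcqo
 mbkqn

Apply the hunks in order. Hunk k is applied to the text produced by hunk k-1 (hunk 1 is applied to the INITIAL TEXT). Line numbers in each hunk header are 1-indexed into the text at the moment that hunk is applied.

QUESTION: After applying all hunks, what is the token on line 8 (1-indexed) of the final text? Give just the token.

Hunk 1: at line 11 remove [easr,kug] add [jbc] -> 13 lines: naunp hsm sijv aok xleit lxy kfcb qdmwm bvijn kkat gmreo jbc wmyik
Hunk 2: at line 5 remove [lxy,kfcb] add [mbkqn] -> 12 lines: naunp hsm sijv aok xleit mbkqn qdmwm bvijn kkat gmreo jbc wmyik
Hunk 3: at line 2 remove [sijv] add [ylu,jhjr] -> 13 lines: naunp hsm ylu jhjr aok xleit mbkqn qdmwm bvijn kkat gmreo jbc wmyik
Hunk 4: at line 8 remove [bvijn,kkat,gmreo] add [run] -> 11 lines: naunp hsm ylu jhjr aok xleit mbkqn qdmwm run jbc wmyik
Hunk 5: at line 3 remove [jhjr,aok,xleit] add [svlh] -> 9 lines: naunp hsm ylu svlh mbkqn qdmwm run jbc wmyik
Hunk 6: at line 2 remove [ylu,svlh] add [iyqe,lcqo] -> 9 lines: naunp hsm iyqe lcqo mbkqn qdmwm run jbc wmyik
Final line 8: jbc

Answer: jbc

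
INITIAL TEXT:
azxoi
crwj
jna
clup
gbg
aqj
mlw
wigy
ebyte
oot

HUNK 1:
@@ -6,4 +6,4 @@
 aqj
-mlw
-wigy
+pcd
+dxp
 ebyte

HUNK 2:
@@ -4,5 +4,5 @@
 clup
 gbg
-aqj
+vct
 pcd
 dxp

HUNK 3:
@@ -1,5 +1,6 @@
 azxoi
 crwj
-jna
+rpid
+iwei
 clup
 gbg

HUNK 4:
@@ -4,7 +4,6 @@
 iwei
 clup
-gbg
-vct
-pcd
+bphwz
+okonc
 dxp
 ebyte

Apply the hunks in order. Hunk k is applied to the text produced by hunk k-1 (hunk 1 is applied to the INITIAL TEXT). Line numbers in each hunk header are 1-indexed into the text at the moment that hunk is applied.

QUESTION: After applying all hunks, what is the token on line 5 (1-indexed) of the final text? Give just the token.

Answer: clup

Derivation:
Hunk 1: at line 6 remove [mlw,wigy] add [pcd,dxp] -> 10 lines: azxoi crwj jna clup gbg aqj pcd dxp ebyte oot
Hunk 2: at line 4 remove [aqj] add [vct] -> 10 lines: azxoi crwj jna clup gbg vct pcd dxp ebyte oot
Hunk 3: at line 1 remove [jna] add [rpid,iwei] -> 11 lines: azxoi crwj rpid iwei clup gbg vct pcd dxp ebyte oot
Hunk 4: at line 4 remove [gbg,vct,pcd] add [bphwz,okonc] -> 10 lines: azxoi crwj rpid iwei clup bphwz okonc dxp ebyte oot
Final line 5: clup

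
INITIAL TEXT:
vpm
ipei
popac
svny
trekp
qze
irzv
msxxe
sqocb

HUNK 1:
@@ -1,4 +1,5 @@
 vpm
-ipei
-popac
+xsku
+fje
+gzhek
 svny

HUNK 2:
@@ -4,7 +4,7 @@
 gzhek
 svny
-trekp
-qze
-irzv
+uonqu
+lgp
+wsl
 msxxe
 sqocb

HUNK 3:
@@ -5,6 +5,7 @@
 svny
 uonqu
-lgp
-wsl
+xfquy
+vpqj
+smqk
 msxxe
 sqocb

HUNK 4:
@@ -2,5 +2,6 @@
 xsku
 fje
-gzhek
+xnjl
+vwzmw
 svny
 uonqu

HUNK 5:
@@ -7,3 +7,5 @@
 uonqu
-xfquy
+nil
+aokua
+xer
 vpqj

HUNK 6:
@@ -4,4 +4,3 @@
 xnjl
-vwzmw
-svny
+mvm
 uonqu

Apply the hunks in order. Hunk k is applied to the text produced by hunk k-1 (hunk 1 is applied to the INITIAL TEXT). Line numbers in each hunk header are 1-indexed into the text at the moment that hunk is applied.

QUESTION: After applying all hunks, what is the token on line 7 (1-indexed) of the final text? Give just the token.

Answer: nil

Derivation:
Hunk 1: at line 1 remove [ipei,popac] add [xsku,fje,gzhek] -> 10 lines: vpm xsku fje gzhek svny trekp qze irzv msxxe sqocb
Hunk 2: at line 4 remove [trekp,qze,irzv] add [uonqu,lgp,wsl] -> 10 lines: vpm xsku fje gzhek svny uonqu lgp wsl msxxe sqocb
Hunk 3: at line 5 remove [lgp,wsl] add [xfquy,vpqj,smqk] -> 11 lines: vpm xsku fje gzhek svny uonqu xfquy vpqj smqk msxxe sqocb
Hunk 4: at line 2 remove [gzhek] add [xnjl,vwzmw] -> 12 lines: vpm xsku fje xnjl vwzmw svny uonqu xfquy vpqj smqk msxxe sqocb
Hunk 5: at line 7 remove [xfquy] add [nil,aokua,xer] -> 14 lines: vpm xsku fje xnjl vwzmw svny uonqu nil aokua xer vpqj smqk msxxe sqocb
Hunk 6: at line 4 remove [vwzmw,svny] add [mvm] -> 13 lines: vpm xsku fje xnjl mvm uonqu nil aokua xer vpqj smqk msxxe sqocb
Final line 7: nil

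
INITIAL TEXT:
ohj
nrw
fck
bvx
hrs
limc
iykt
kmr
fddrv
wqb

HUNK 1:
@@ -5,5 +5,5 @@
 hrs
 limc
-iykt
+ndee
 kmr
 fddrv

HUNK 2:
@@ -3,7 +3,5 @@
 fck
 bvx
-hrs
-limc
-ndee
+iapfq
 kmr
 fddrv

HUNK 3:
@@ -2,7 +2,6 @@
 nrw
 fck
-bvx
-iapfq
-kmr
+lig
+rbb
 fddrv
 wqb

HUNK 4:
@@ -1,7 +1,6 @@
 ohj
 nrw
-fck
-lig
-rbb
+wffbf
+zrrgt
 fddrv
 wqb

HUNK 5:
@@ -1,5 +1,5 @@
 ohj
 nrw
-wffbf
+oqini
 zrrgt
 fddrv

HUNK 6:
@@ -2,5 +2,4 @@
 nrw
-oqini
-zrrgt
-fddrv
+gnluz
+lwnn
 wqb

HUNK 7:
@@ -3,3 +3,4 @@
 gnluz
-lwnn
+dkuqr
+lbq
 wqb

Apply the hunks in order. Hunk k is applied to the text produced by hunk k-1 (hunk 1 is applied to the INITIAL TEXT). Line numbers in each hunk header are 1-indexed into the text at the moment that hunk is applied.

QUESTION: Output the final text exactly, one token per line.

Answer: ohj
nrw
gnluz
dkuqr
lbq
wqb

Derivation:
Hunk 1: at line 5 remove [iykt] add [ndee] -> 10 lines: ohj nrw fck bvx hrs limc ndee kmr fddrv wqb
Hunk 2: at line 3 remove [hrs,limc,ndee] add [iapfq] -> 8 lines: ohj nrw fck bvx iapfq kmr fddrv wqb
Hunk 3: at line 2 remove [bvx,iapfq,kmr] add [lig,rbb] -> 7 lines: ohj nrw fck lig rbb fddrv wqb
Hunk 4: at line 1 remove [fck,lig,rbb] add [wffbf,zrrgt] -> 6 lines: ohj nrw wffbf zrrgt fddrv wqb
Hunk 5: at line 1 remove [wffbf] add [oqini] -> 6 lines: ohj nrw oqini zrrgt fddrv wqb
Hunk 6: at line 2 remove [oqini,zrrgt,fddrv] add [gnluz,lwnn] -> 5 lines: ohj nrw gnluz lwnn wqb
Hunk 7: at line 3 remove [lwnn] add [dkuqr,lbq] -> 6 lines: ohj nrw gnluz dkuqr lbq wqb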